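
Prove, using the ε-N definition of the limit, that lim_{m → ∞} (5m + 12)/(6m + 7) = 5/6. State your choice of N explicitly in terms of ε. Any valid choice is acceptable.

N = (37/36)/ε

Let ε > 0. For m ≥ 1, |(5m + 12)/(6m + 7) − (5/6)| = |37|/(6(6m + 7)) = 37/(6(6m + 7)).
Since 6m + 7 ≥ 6m for m ≥ 1, this is ≤ 37/(6·6m) = (37/36)/m.
So |(5m + 12)/(6m + 7) − (5/6)| < ε whenever m > (37/36)/ε.
Take N = (37/36)/ε. If m > N then |(5m + 12)/(6m + 7) − (5/6)| ≤ (37/36)/m < ε.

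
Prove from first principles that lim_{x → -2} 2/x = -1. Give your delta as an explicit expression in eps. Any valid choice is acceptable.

Let eps > 0 be given. We seek delta > 0 such that 0 < |x + 2| < delta implies |2/x + 1| < eps.
|2/x + 1| = 2·|-2 − x|/(2·|x|) = 2|x + 2|/(2|x|).
Restrict delta ≤ 1. Then |x + 2| < 1 gives |x| > 1, so 2|x| > 2.
Then |2/x + 1| < 2|x + 2|/2, which is < eps when |x + 2| < eps.
Take delta = min(1, eps). Then 0 < |x + 2| < delta gives both |x + 2| < 1 and |x + 2| < eps, so |2/x + 1| < eps.

delta = min(1, eps)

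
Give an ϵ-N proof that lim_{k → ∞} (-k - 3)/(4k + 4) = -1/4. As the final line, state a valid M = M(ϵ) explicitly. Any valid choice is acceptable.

Suppose ϵ > 0. For k ≥ 1, |(-k - 3)/(4k + 4) + 1/4| = |-8|/(4(4k + 4)) = 8/(4(4k + 4)).
Since 4k + 4 ≥ 4k for k ≥ 1, this is ≤ 8/(4·4k) = (1/2)/k.
So |(-k - 3)/(4k + 4) + 1/4| < ϵ whenever k > (1/2)/ϵ.
Take M = (1/2)/ϵ. If k > M then |(-k - 3)/(4k + 4) + 1/4| ≤ (1/2)/k < ϵ.

M = (1/2)/ϵ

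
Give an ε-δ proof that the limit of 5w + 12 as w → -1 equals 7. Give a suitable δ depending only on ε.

Suppose ε > 0. We need δ > 0 so that 0 < |w + 1| < δ implies |(5w + 12) − 7| < ε.
Since (5w + 12) − 7 = 5(w + 1), we have |(5w + 12) − 7| = 5|w + 1|.
So 5|w + 1| < ε exactly when |w + 1| < ε/5.
Take δ = ε/5. If 0 < |w + 1| < δ then |(5w + 12) − 7| = 5|w + 1| < 5·(ε/5) = ε.

δ = ε/5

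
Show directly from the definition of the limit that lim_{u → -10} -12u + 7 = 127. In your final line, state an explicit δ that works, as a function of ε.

δ = ε/12

Fix ε > 0. We need δ > 0 so that 0 < |u + 10| < δ implies |(-12u + 7) − 127| < ε.
|(-12u + 7) − 127| = |-12u - 120| = 12|u + 10|.
Thus it suffices that |u + 10| < ε/12.
Choosing δ = ε/12 gives |(-12u + 7) − 127| = 12|u + 10| < ε whenever |u + 10| < δ.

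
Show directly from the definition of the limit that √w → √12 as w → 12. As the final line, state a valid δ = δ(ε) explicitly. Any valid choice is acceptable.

δ = min(12, √12·ε)

Let ε > 0 be given. We want δ > 0 such that 0 < |w − 12| < δ implies |√w − √12| < ε.
Multiplying by the conjugate, |√w − √12| = |w − 12|/(√w + √12).
Restrict δ ≤ 12 so that |w − 12| < 12 forces w > 0, and then √w + √12 > √12.
Hence |√w − √12| < |w − 12|/√12, which is < ε once |w − 12| < √12·ε.
Take δ = min(12, √12·ε). If 0 < |w − 12| < δ then w > 0 and |√w − √12| < |w − 12|/√12 < ε.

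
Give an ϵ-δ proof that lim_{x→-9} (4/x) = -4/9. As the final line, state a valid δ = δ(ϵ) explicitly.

Suppose ϵ > 0. We seek δ > 0 such that 0 < |x + 9| < δ implies |4/x + 4/9| < ϵ.
|4/x + 4/9| = 4·|-9 − x|/(9·|x|) = 4|x + 9|/(9|x|).
Require δ ≤ 9/2 so that |x| > 9 − 9/2 = 9/2, hence 9|x| > 81/2.
Then |4/x + 4/9| < 4|x + 9|/(81/2), which is < ϵ when |x + 9| < (81/8)ϵ.
Take δ = min(9/2, (81/8)ϵ). Then 0 < |x + 9| < δ gives both |x + 9| < 9/2 and |x + 9| < (81/8)ϵ, so |4/x + 4/9| < ϵ.

δ = min(9/2, (81/8)ϵ)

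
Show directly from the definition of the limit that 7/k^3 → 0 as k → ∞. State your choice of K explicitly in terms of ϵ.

Let ϵ > 0 be given. For k ≥ 1, |7/k^3 − 0| = 7/k^3.
7/k^3 < ϵ ⇔ k^3 > 7/ϵ ⇔ k > (7/ϵ)^{1/3}.
Take K = (7/ϵ)^{1/3}. Then k > K implies 7/k^3 < ϵ.

K = (7/ϵ)^{1/3}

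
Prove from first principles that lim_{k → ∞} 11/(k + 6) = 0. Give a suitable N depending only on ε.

Let ε > 0. For k ≥ 1, |11/(k + 6) − 0| = 11/(k + 6) ≤ 11/k.
We need 11/k < ε, i.e. k > 11/ε.
Take N = 11/ε. If k > N then |11/(k + 6)| ≤ 11/k < ε.

N = 11/ε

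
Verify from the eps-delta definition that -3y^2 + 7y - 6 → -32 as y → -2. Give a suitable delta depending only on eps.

delta = min(2, eps/25)

Let eps > 0 be given. We want delta > 0 such that 0 < |y + 2| < delta implies |(-3y^2 + 7y - 6) + 32| < eps.
(-3y^2 + 7y - 6) + 32 = -3y^2 + 7y + 26 = (y + 2)(-3y + 13).
So |(-3y^2 + 7y - 6) + 32| = |y + 2|·|-3y + 13|.
Assume first that |y + 2| < 2, so |y| < 4. Then |-3y + 13| ≤ 3·4 + 13 = 25.
Hence |(-3y^2 + 7y - 6) + 32| ≤ 25|y + 2| < eps provided |y + 2| < eps/25.
Take delta = min(2, eps/25). Then 0 < |y + 2| < delta gives both |y + 2| < 2 and |y + 2| < eps/25, so |(-3y^2 + 7y - 6) + 32| < eps.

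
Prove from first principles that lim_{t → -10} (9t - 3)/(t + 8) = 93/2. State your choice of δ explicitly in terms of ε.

Fix ε > 0. We want δ > 0 with 0 < |t + 10| < δ ⇒ |(9t - 3)/(t + 8) − (93/2)| < ε.
Combining over a common denominator, (9t - 3)/(t + 8) − (93/2) = [(9t - 3)·(-2) − (-93)·(t + 8)] / [(-2)·(t + 8)] = 75(t + 10) / ((-2)(t + 8)).
So |(9t - 3)/(t + 8) − (93/2)| = 75|t + 10| / (2·|t + 8|).
Require δ ≤ 1, so |t + 8| ≥ |-2| − |t + 10| > 2 − 1 = 1.
Hence |(9t - 3)/(t + 8) − (93/2)| < 75|t + 10|/(2·1) = (75/2)|t + 10|, which is < ε once |t + 10| < (2/75)ε.
Take δ = min(1, (2/75)ε). Then 0 < |t + 10| < δ forces both bounds, so |(9t - 3)/(t + 8) − (93/2)| < ε.

δ = min(1, (2/75)ε)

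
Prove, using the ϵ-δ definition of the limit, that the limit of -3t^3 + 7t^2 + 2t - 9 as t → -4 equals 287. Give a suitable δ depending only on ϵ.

Let ϵ > 0. We want δ > 0 such that 0 < |t + 4| < δ implies |(-3t^3 + 7t^2 + 2t - 9) − 287| < ϵ.
(-3t^3 + 7t^2 + 2t - 9) − 287 = -3t^3 + 7t^2 + 2t - 296 = (t + 4)(-3t^2 + 19t - 74).
So |(-3t^3 + 7t^2 + 2t - 9) − 287| = |t + 4|·|-3t^2 + 19t - 74|.
Assume first that |t + 4| < 1, so |t| < 5. Then |-3t^2 + 19t - 74| ≤ 3·5^2 + 19·5 + 74 = 244.
Hence |(-3t^3 + 7t^2 + 2t - 9) − 287| ≤ 244|t + 4| < ϵ provided |t + 4| < ϵ/244.
Take δ = min(1, ϵ/244). Then 0 < |t + 4| < δ gives both |t + 4| < 1 and |t + 4| < ϵ/244, so |(-3t^3 + 7t^2 + 2t - 9) − 287| < ϵ.

δ = min(1, ϵ/244)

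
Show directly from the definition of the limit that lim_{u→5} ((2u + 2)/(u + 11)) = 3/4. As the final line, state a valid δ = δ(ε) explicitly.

Let ε > 0. We want δ > 0 with 0 < |u − 5| < δ ⇒ |(2u + 2)/(u + 11) − (3/4)| < ε.
Combining over a common denominator, (2u + 2)/(u + 11) − (3/4) = [(2u + 2)·16 − 12·(u + 11)] / [16·(u + 11)] = 20(u − 5) / (16(u + 11)).
So |(2u + 2)/(u + 11) − (3/4)| = 20|u − 5| / (16·|u + 11|).
Restrict δ ≤ 8. Then |u − 5| < 8 gives |u + 11| = |(u − 5) + 16| ≥ 16 − 8 = 8.
Hence |(2u + 2)/(u + 11) − (3/4)| < 20|u − 5|/(16·8) = (5/32)|u − 5|, which is < ε once |u − 5| < (32/5)ε.
Take δ = min(8, (32/5)ε). Then 0 < |u − 5| < δ forces both bounds, so |(2u + 2)/(u + 11) − (3/4)| < ε.

δ = min(8, (32/5)ε)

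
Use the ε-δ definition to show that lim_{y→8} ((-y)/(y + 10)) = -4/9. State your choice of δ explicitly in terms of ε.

Fix ε > 0. We want δ > 0 with 0 < |y − 8| < δ ⇒ |(-y)/(y + 10) + 4/9| < ε.
Combining over a common denominator, (-y)/(y + 10) + 4/9 = [(-y)·18 − (-8)·(y + 10)] / [18·(y + 10)] = -10(y − 8) / (18(y + 10)).
So |(-y)/(y + 10) + 4/9| = 10|y − 8| / (18·|y + 10|).
Require δ ≤ 9, so |y + 10| ≥ |18| − |y − 8| > 18 − 9 = 9.
Hence |(-y)/(y + 10) + 4/9| < 10|y − 8|/(18·9) = (5/81)|y − 8|, which is < ε once |y − 8| < (81/5)ε.
Take δ = min(9, (81/5)ε). Then 0 < |y − 8| < δ forces both bounds, so |(-y)/(y + 10) + 4/9| < ε.

δ = min(9, (81/5)ε)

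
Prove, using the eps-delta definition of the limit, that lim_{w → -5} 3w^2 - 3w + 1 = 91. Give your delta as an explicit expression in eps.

delta = min(1, eps/36)

Suppose eps > 0. We want delta > 0 such that 0 < |w + 5| < delta implies |(3w^2 - 3w + 1) − 91| < eps.
(3w^2 - 3w + 1) − 91 = 3w^2 - 3w - 90 = (w + 5)(3w - 18).
So |(3w^2 - 3w + 1) − 91| = |w + 5|·|3w - 18|.
Assume first that |w + 5| < 1, so |w| < 6. Then |3w - 18| ≤ 3·6 + 18 = 36.
Hence |(3w^2 - 3w + 1) − 91| ≤ 36|w + 5| < eps provided |w + 5| < eps/36.
Take delta = min(1, eps/36). Then 0 < |w + 5| < delta gives both |w + 5| < 1 and |w + 5| < eps/36, so |(3w^2 - 3w + 1) − 91| < eps.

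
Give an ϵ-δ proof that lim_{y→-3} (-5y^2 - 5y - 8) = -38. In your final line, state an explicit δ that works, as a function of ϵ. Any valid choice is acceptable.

δ = min(2, ϵ/35)

Let ϵ > 0 be given. We want δ > 0 such that 0 < |y + 3| < δ implies |(-5y^2 - 5y - 8) + 38| < ϵ.
(-5y^2 - 5y - 8) + 38 = -5y^2 - 5y + 30 = (y + 3)(-5y + 10).
So |(-5y^2 - 5y - 8) + 38| = |y + 3|·|-5y + 10|.
Require δ ≤ 2. Then |y + 3| < 2 gives |y| < 5, and by the triangle inequality |-5y + 10| ≤ 5·5 + 10 = 35.
Hence |(-5y^2 - 5y - 8) + 38| ≤ 35|y + 3| < ϵ provided |y + 3| < ϵ/35.
Take δ = min(2, ϵ/35). Then 0 < |y + 3| < δ gives both |y + 3| < 2 and |y + 3| < ϵ/35, so |(-5y^2 - 5y - 8) + 38| < ϵ.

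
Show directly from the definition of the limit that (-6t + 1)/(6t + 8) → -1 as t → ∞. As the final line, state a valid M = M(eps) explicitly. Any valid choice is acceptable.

Suppose eps > 0. We seek M > 0 such that t > M implies |(-6t + 1)/(6t + 8) + 1| < eps.
(-6t + 1)/(6t + 8) + 1 = (6(-6t + 1) − (-6)(6t + 8)) / (6(6t + 8)) = 54/(6(6t + 8)).
For t > 0 we have 6t + 8 > 6t, so |(-6t + 1)/(6t + 8) + 1| = 54/(6(6t + 8)) < 54/(6·6t) = (3/2)/t.
Thus |(-6t + 1)/(6t + 8) + 1| < eps whenever t > (3/2)/eps.
Take M = (3/2)/eps. If t > M then |(-6t + 1)/(6t + 8) + 1| < (3/2)/t < eps.

M = (3/2)/eps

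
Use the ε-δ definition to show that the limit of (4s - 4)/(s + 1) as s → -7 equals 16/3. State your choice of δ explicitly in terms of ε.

δ = min(3, (9/4)ε)

Let ε > 0 be given. We want δ > 0 with 0 < |s + 7| < δ ⇒ |(4s - 4)/(s + 1) − (16/3)| < ε.
Combining over a common denominator, (4s - 4)/(s + 1) − (16/3) = [(4s - 4)·(-6) − (-32)·(s + 1)] / [(-6)·(s + 1)] = 8(s + 7) / ((-6)(s + 1)).
So |(4s - 4)/(s + 1) − (16/3)| = 8|s + 7| / (6·|s + 1|).
Restrict δ ≤ 3. Then |s + 7| < 3 gives |s + 1| = |(s + 7) + (-6)| ≥ 6 − 3 = 3.
Hence |(4s - 4)/(s + 1) − (16/3)| < 8|s + 7|/(6·3) = (4/9)|s + 7|, which is < ε once |s + 7| < (9/4)ε.
Take δ = min(3, (9/4)ε). Then 0 < |s + 7| < δ forces both bounds, so |(4s - 4)/(s + 1) − (16/3)| < ε.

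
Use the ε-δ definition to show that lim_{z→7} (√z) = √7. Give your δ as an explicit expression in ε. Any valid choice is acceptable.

δ = min(7, √7·ε)

Let ε > 0 be given. We want δ > 0 such that 0 < |z − 7| < δ implies |√z − √7| < ε.
Multiplying by the conjugate, |√z − √7| = |z − 7|/(√z + √7).
Restrict δ ≤ 7 so that |z − 7| < 7 forces z > 0, and then √z + √7 > √7.
Hence |√z − √7| < |z − 7|/√7, which is < ε once |z − 7| < √7·ε.
Take δ = min(7, √7·ε). If 0 < |z − 7| < δ then z > 0 and |√z − √7| < |z − 7|/√7 < ε.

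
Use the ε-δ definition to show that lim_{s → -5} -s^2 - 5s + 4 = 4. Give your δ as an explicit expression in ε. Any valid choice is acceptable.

δ = min(1, ε/6)

Let ε > 0. We want δ > 0 such that 0 < |s + 5| < δ implies |(-s^2 - 5s + 4) − 4| < ε.
(-s^2 - 5s + 4) − 4 = -s^2 - 5s = (s + 5)(-s).
So |(-s^2 - 5s + 4) − 4| = |s + 5|·|-s|.
Assume first that |s + 5| < 1, so |s| < 6. Then |-s| ≤ 6 = 6.
Hence |(-s^2 - 5s + 4) − 4| ≤ 6|s + 5| < ε provided |s + 5| < ε/6.
Take δ = min(1, ε/6). Then 0 < |s + 5| < δ gives both |s + 5| < 1 and |s + 5| < ε/6, so |(-s^2 - 5s + 4) − 4| < ε.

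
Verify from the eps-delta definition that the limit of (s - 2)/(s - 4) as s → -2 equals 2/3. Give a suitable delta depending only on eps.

delta = min(3, 9eps)

Let eps > 0. We want delta > 0 with 0 < |s + 2| < delta ⇒ |(s - 2)/(s - 4) − (2/3)| < eps.
Combining over a common denominator, (s - 2)/(s - 4) − (2/3) = [(s - 2)·(-6) − (-4)·(s - 4)] / [(-6)·(s - 4)] = -2(s + 2) / ((-6)(s - 4)).
So |(s - 2)/(s - 4) − (2/3)| = 2|s + 2| / (6·|s − 4|).
Require delta ≤ 3, so |s − 4| ≥ |-6| − |s + 2| > 6 − 3 = 3.
Hence |(s - 2)/(s - 4) − (2/3)| < 2|s + 2|/(6·3) = (1/9)|s + 2|, which is < eps once |s + 2| < 9eps.
Take delta = min(3, 9eps). Then 0 < |s + 2| < delta forces both bounds, so |(s - 2)/(s - 4) − (2/3)| < eps.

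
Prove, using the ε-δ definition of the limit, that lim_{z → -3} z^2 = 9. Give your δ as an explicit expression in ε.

δ = min(1, ε/7)

Fix ε > 0. We seek δ > 0 with 0 < |z + 3| < δ ⇒ |z^2 − 9| < ε.
Factor: z^2 − 9 = (z + 3)(z - 3), so |z^2 − 9| = |z + 3|·|z - 3|.
Restrict δ ≤ 1. Then |z + 3| < 1 gives |z| < 4, so by the triangle inequality |z - 3| ≤ 4 + 3 = 7.
Hence |z^2 − 9| ≤ 7|z + 3|, which is < ε once |z + 3| < ε/7.
Take δ = min(1, ε/7). If 0 < |z + 3| < δ then both bounds hold and |z^2 − 9| ≤ 7|z + 3| < 7·(ε/7) = ε.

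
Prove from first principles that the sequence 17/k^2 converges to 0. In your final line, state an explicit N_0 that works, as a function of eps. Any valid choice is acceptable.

N_0 = (17/eps)^{1/2}

Suppose eps > 0. For k ≥ 1, |17/k^2 − 0| = 17/k^2.
17/k^2 < eps ⇔ k^2 > 17/eps ⇔ k > (17/eps)^{1/2}.
Take N_0 = (17/eps)^{1/2}. Then k > N_0 implies 17/k^2 < eps.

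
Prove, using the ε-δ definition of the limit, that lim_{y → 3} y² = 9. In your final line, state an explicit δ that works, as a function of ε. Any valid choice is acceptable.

Fix ε > 0. We seek δ > 0 with 0 < |y − 3| < δ ⇒ |y² − 9| < ε.
Factor: y² − 9 = (y − 3)(y + 3), so |y² − 9| = |y − 3|·|y + 3|.
Impose δ ≤ 1 so that |y| < 4; then |y + 3| ≤ 7.
Hence |y² − 9| ≤ 7|y − 3|, which is < ε once |y − 3| < ε/7.
Take δ = min(1, ε/7). If 0 < |y − 3| < δ then both bounds hold and |y² − 9| ≤ 7|y − 3| < 7·(ε/7) = ε.

δ = min(1, ε/7)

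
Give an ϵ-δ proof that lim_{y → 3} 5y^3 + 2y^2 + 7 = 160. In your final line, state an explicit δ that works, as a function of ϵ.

Suppose ϵ > 0. We want δ > 0 such that 0 < |y − 3| < δ implies |(5y^3 + 2y^2 + 7) − 160| < ϵ.
(5y^3 + 2y^2 + 7) − 160 = 5y^3 + 2y^2 - 153 = (y − 3)(5y^2 + 17y + 51).
So |(5y^3 + 2y^2 + 7) − 160| = |y − 3|·|5y^2 + 17y + 51|.
Assume first that |y − 3| < 1, so |y| < 4. Then |5y^2 + 17y + 51| ≤ 5·4^2 + 17·4 + 51 = 199.
Hence |(5y^3 + 2y^2 + 7) − 160| ≤ 199|y − 3| < ϵ provided |y − 3| < ϵ/199.
Take δ = min(1, ϵ/199). Then 0 < |y − 3| < δ gives both |y − 3| < 1 and |y − 3| < ϵ/199, so |(5y^3 + 2y^2 + 7) − 160| < ϵ.

δ = min(1, ϵ/199)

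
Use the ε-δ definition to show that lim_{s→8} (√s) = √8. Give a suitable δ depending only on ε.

δ = min(8, √8·ε)

Suppose ε > 0. We want δ > 0 such that 0 < |s − 8| < δ implies |√s − √8| < ε.
Multiplying by the conjugate, |√s − √8| = |s − 8|/(√s + √8).
Restrict δ ≤ 8 so that |s − 8| < 8 forces s > 0, and then √s + √8 > √8.
Hence |√s − √8| < |s − 8|/√8, which is < ε once |s − 8| < √8·ε.
Take δ = min(8, √8·ε). If 0 < |s − 8| < δ then s > 0 and |√s − √8| < |s − 8|/√8 < ε.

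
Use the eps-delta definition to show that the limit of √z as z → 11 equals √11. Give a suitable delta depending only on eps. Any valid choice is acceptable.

delta = min(11, √11·eps)

Fix eps > 0. We want delta > 0 such that 0 < |z − 11| < delta implies |√z − √11| < eps.
Multiplying by the conjugate, |√z − √11| = |z − 11|/(√z + √11).
Restrict delta ≤ 11 so that |z − 11| < 11 forces z > 0, and then √z + √11 > √11.
Hence |√z − √11| < |z − 11|/√11, which is < eps once |z − 11| < √11·eps.
Take delta = min(11, √11·eps). If 0 < |z − 11| < delta then z > 0 and |√z − √11| < |z − 11|/√11 < eps.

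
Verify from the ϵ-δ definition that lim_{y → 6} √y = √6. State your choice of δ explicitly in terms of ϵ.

δ = min(6, √6·ϵ)

Let ϵ > 0. We want δ > 0 such that 0 < |y − 6| < δ implies |√y − √6| < ϵ.
Rationalise: √y − √6 = (y − 6)/(√y + √6), so |√y − √6| = |y − 6|/(√y + √6).
Restrict δ ≤ 6 so that |y − 6| < 6 forces y > 0, and then √y + √6 > √6.
Hence |√y − √6| < |y − 6|/√6, which is < ϵ once |y − 6| < √6·ϵ.
Take δ = min(6, √6·ϵ). If 0 < |y − 6| < δ then y > 0 and |√y − √6| < |y − 6|/√6 < ϵ.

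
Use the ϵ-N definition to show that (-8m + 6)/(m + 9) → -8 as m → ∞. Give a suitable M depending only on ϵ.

Suppose ϵ > 0. For m ≥ 1, |(-8m + 6)/(m + 9) + 8| = |78|/((m + 9)) = 78/((m + 9)).
Since m + 9 ≥ m for m ≥ 1, this is ≤ 78/(m) = 78/m.
So |(-8m + 6)/(m + 9) + 8| < ϵ whenever m > 78/ϵ.
Take M = 78/ϵ. If m > M then |(-8m + 6)/(m + 9) + 8| ≤ 78/m < ϵ.

M = 78/ϵ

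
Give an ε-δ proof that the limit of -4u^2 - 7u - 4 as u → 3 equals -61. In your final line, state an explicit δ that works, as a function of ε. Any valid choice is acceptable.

δ = min(1, ε/35)

Suppose ε > 0. We want δ > 0 such that 0 < |u − 3| < δ implies |(-4u^2 - 7u - 4) + 61| < ε.
(-4u^2 - 7u - 4) + 61 = -4u^2 - 7u + 57 = (u − 3)(-4u - 19).
So |(-4u^2 - 7u - 4) + 61| = |u − 3|·|-4u - 19|.
Require δ ≤ 1. Then |u − 3| < 1 gives |u| < 4, and by the triangle inequality |-4u - 19| ≤ 4·4 + 19 = 35.
Hence |(-4u^2 - 7u - 4) + 61| ≤ 35|u − 3| < ε provided |u − 3| < ε/35.
Take δ = min(1, ε/35). Then 0 < |u − 3| < δ gives both |u − 3| < 1 and |u − 3| < ε/35, so |(-4u^2 - 7u - 4) + 61| < ε.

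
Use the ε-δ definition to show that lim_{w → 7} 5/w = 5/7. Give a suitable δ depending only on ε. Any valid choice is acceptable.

Suppose ε > 0. We seek δ > 0 such that 0 < |w − 7| < δ implies |5/w − (5/7)| < ε.
|5/w − (5/7)| = 5·|7 − w|/(7·|w|) = 5|w − 7|/(7|w|).
Restrict δ ≤ 7/2. Then |w − 7| < 7/2 gives |w| > 7/2, so 7|w| > 49/2.
Then |5/w − (5/7)| < 5|w − 7|/(49/2), which is < ε when |w − 7| < (49/10)ε.
Take δ = min(7/2, (49/10)ε). Then 0 < |w − 7| < δ gives both |w − 7| < 7/2 and |w − 7| < (49/10)ε, so |5/w − (5/7)| < ε.

δ = min(7/2, (49/10)ε)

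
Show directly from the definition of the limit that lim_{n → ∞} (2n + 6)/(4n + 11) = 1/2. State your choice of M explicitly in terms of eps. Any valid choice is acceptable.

Fix eps > 0. For n ≥ 1, |(2n + 6)/(4n + 11) − (1/2)| = |2|/(4(4n + 11)) = 2/(4(4n + 11)).
Since 4n + 11 ≥ 4n for n ≥ 1, this is ≤ 2/(4·4n) = (1/8)/n.
So |(2n + 6)/(4n + 11) − (1/2)| < eps whenever n > (1/8)/eps.
Take M = (1/8)/eps. If n > M then |(2n + 6)/(4n + 11) − (1/2)| ≤ (1/8)/n < eps.

M = (1/8)/eps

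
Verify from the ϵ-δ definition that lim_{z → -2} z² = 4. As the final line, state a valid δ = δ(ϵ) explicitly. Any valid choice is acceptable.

δ = min(2, ϵ/6)

Let ϵ > 0. We seek δ > 0 with 0 < |z + 2| < δ ⇒ |z² − 4| < ϵ.
Factor: z² − 4 = (z + 2)(z - 2), so |z² − 4| = |z + 2|·|z - 2|.
Restrict δ ≤ 2. Then |z + 2| < 2 gives |z| < 4, so by the triangle inequality |z - 2| ≤ 4 + 2 = 6.
Hence |z² − 4| ≤ 6|z + 2|, which is < ϵ once |z + 2| < ϵ/6.
Take δ = min(2, ϵ/6). If 0 < |z + 2| < δ then both bounds hold and |z² − 4| ≤ 6|z + 2| < 6·(ϵ/6) = ϵ.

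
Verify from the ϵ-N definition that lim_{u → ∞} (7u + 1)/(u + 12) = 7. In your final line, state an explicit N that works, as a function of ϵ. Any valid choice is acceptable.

N = 83/ϵ

Suppose ϵ > 0. We seek N > 0 such that u > N implies |(7u + 1)/(u + 12) − 7| < ϵ.
(7u + 1)/(u + 12) − 7 = ((7u + 1) − 7(u + 12)) / ((u + 12)) = -83/((u + 12)).
For u > 0 we have u + 12 > u, so |(7u + 1)/(u + 12) − 7| = 83/((u + 12)) < 83/(u) = 83/u.
Thus |(7u + 1)/(u + 12) − 7| < ϵ whenever u > 83/ϵ.
Take N = 83/ϵ. If u > N then |(7u + 1)/(u + 12) − 7| < 83/u < ϵ.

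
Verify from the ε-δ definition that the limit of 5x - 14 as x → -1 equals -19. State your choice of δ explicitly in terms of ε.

δ = ε/5

Let ε > 0. We need δ > 0 so that 0 < |x + 1| < δ implies |(5x - 14) + 19| < ε.
Since (5x - 14) + 19 = 5(x + 1), we have |(5x - 14) + 19| = 5|x + 1|.
So 5|x + 1| < ε exactly when |x + 1| < ε/5.
Take δ = ε/5. If 0 < |x + 1| < δ then |(5x - 14) + 19| = 5|x + 1| < 5·(ε/5) = ε.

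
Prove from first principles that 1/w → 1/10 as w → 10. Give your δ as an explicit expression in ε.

δ = min(5, 50ε)

Let ε > 0 be given. We seek δ > 0 such that 0 < |w − 10| < δ implies |1/w − (1/10)| < ε.
|1/w − (1/10)| = |10 − w|/(10·|w|) = |w − 10|/(10|w|).
Require δ ≤ 5 so that |w| > 10 − 5 = 5, hence 10|w| > 50.
Then |1/w − (1/10)| < |w − 10|/50, which is < ε when |w − 10| < 50ε.
Take δ = min(5, 50ε). Then 0 < |w − 10| < δ gives both |w − 10| < 5 and |w − 10| < 50ε, so |1/w − (1/10)| < ε.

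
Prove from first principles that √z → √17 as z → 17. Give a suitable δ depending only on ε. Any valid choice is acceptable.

δ = min(17, √17·ε)

Fix ε > 0. We want δ > 0 such that 0 < |z − 17| < δ implies |√z − √17| < ε.
Multiplying by the conjugate, |√z − √17| = |z − 17|/(√z + √17).
Restrict δ ≤ 17 so that |z − 17| < 17 forces z > 0, and then √z + √17 > √17.
Hence |√z − √17| < |z − 17|/√17, which is < ε once |z − 17| < √17·ε.
Take δ = min(17, √17·ε). If 0 < |z − 17| < δ then z > 0 and |√z − √17| < |z − 17|/√17 < ε.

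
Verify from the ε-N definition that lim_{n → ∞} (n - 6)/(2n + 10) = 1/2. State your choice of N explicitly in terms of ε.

N = (11/2)/ε

Let ε > 0 be given. For n ≥ 1, |(n - 6)/(2n + 10) − (1/2)| = |-22|/(2(2n + 10)) = 22/(2(2n + 10)).
Since 2n + 10 ≥ 2n for n ≥ 1, this is ≤ 22/(2·2n) = (11/2)/n.
So |(n - 6)/(2n + 10) − (1/2)| < ε whenever n > (11/2)/ε.
Take N = (11/2)/ε. If n > N then |(n - 6)/(2n + 10) − (1/2)| ≤ (11/2)/n < ε.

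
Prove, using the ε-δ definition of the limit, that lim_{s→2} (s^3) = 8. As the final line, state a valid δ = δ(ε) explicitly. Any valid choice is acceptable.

δ = min(2, ε/28)

Let ε > 0. We seek δ > 0 with 0 < |s − 2| < δ ⇒ |s^3 − 8| < ε.
Factor: s^3 − 8 = (s − 2)(s^2 + 2s + 4), so |s^3 − 8| = |s − 2|·|s^2 + 2s + 4|.
Restrict δ ≤ 2. Then |s − 2| < 2 gives |s| < 4, so by the triangle inequality |s^2 + 2s + 4| ≤ 4^2 + 2·4 + 4 = 28.
Hence |s^3 − 8| ≤ 28|s − 2|, which is < ε once |s − 2| < ε/28.
Take δ = min(2, ε/28). If 0 < |s − 2| < δ then both bounds hold and |s^3 − 8| ≤ 28|s − 2| < 28·(ε/28) = ε.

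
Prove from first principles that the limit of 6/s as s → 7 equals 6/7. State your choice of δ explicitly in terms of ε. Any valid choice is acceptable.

Suppose ε > 0. We seek δ > 0 such that 0 < |s − 7| < δ implies |6/s − (6/7)| < ε.
|6/s − (6/7)| = 6·|7 − s|/(7·|s|) = 6|s − 7|/(7|s|).
Restrict δ ≤ 7/2. Then |s − 7| < 7/2 gives |s| > 7/2, so 7|s| > 49/2.
Then |6/s − (6/7)| < 6|s − 7|/(49/2), which is < ε when |s − 7| < (49/12)ε.
Take δ = min(7/2, (49/12)ε). Then 0 < |s − 7| < δ gives both |s − 7| < 7/2 and |s − 7| < (49/12)ε, so |6/s − (6/7)| < ε.

δ = min(7/2, (49/12)ε)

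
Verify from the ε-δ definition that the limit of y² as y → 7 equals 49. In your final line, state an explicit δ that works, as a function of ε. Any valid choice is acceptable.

δ = min(2, ε/16)

Suppose ε > 0. We seek δ > 0 with 0 < |y − 7| < δ ⇒ |y² − 49| < ε.
Factor: y² − 49 = (y − 7)(y + 7), so |y² − 49| = |y − 7|·|y + 7|.
Impose δ ≤ 2 so that |y| < 9; then |y + 7| ≤ 16.
Hence |y² − 49| ≤ 16|y − 7|, which is < ε once |y − 7| < ε/16.
Take δ = min(2, ε/16). If 0 < |y − 7| < δ then both bounds hold and |y² − 49| ≤ 16|y − 7| < 16·(ε/16) = ε.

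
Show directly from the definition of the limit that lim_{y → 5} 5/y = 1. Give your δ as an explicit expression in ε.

δ = min(5/2, (5/2)ε)

Let ε > 0 be given. We seek δ > 0 such that 0 < |y − 5| < δ implies |5/y − 1| < ε.
|5/y − 1| = 5·|5 − y|/(5·|y|) = 5|y − 5|/(5|y|).
Restrict δ ≤ 5/2. Then |y − 5| < 5/2 gives |y| > 5/2, so 5|y| > 25/2.
Then |5/y − 1| < 5|y − 5|/(25/2), which is < ε when |y − 5| < (5/2)ε.
Take δ = min(5/2, (5/2)ε). Then 0 < |y − 5| < δ gives both |y − 5| < 5/2 and |y − 5| < (5/2)ε, so |5/y − 1| < ε.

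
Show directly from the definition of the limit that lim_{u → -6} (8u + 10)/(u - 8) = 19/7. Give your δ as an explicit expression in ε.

δ = min(7, (49/37)ε)

Let ε > 0. We want δ > 0 with 0 < |u + 6| < δ ⇒ |(8u + 10)/(u - 8) − (19/7)| < ε.
Combining over a common denominator, (8u + 10)/(u - 8) − (19/7) = [(8u + 10)·(-14) − (-38)·(u - 8)] / [(-14)·(u - 8)] = -74(u + 6) / ((-14)(u - 8)).
So |(8u + 10)/(u - 8) − (19/7)| = 74|u + 6| / (14·|u − 8|).
Restrict δ ≤ 7. Then |u + 6| < 7 gives |u − 8| = |(u + 6) + (-14)| ≥ 14 − 7 = 7.
Hence |(8u + 10)/(u - 8) − (19/7)| < 74|u + 6|/(14·7) = (37/49)|u + 6|, which is < ε once |u + 6| < (49/37)ε.
Take δ = min(7, (49/37)ε). Then 0 < |u + 6| < δ forces both bounds, so |(8u + 10)/(u - 8) − (19/7)| < ε.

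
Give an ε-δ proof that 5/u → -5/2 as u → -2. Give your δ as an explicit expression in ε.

δ = min(1, (2/5)ε)

Let ε > 0. We seek δ > 0 such that 0 < |u + 2| < δ implies |5/u + 5/2| < ε.
|5/u + 5/2| = 5·|-2 − u|/(2·|u|) = 5|u + 2|/(2|u|).
Require δ ≤ 1 so that |u| > 2 − 1 = 1, hence 2|u| > 2.
Then |5/u + 5/2| < 5|u + 2|/2, which is < ε when |u + 2| < (2/5)ε.
Take δ = min(1, (2/5)ε). Then 0 < |u + 2| < δ gives both |u + 2| < 1 and |u + 2| < (2/5)ε, so |5/u + 5/2| < ε.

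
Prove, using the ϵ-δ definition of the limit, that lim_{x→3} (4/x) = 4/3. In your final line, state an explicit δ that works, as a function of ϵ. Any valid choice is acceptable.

δ = min(3/2, (9/8)ϵ)

Let ϵ > 0 be given. We seek δ > 0 such that 0 < |x − 3| < δ implies |4/x − (4/3)| < ϵ.
|4/x − (4/3)| = 4·|3 − x|/(3·|x|) = 4|x − 3|/(3|x|).
Require δ ≤ 3/2 so that |x| > 3 − 3/2 = 3/2, hence 3|x| > 9/2.
Then |4/x − (4/3)| < 4|x − 3|/(9/2), which is < ϵ when |x − 3| < (9/8)ϵ.
Take δ = min(3/2, (9/8)ϵ). Then 0 < |x − 3| < δ gives both |x − 3| < 3/2 and |x − 3| < (9/8)ϵ, so |4/x − (4/3)| < ϵ.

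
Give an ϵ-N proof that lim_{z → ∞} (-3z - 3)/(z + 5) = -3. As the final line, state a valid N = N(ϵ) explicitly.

N = 12/ϵ

Let ϵ > 0 be given. We seek N > 0 such that z > N implies |(-3z - 3)/(z + 5) + 3| < ϵ.
(-3z - 3)/(z + 5) + 3 = ((-3z - 3) − (-3)(z + 5)) / ((z + 5)) = 12/((z + 5)).
For z > 0 we have z + 5 > z, so |(-3z - 3)/(z + 5) + 3| = 12/((z + 5)) < 12/(z) = 12/z.
Thus |(-3z - 3)/(z + 5) + 3| < ϵ whenever z > 12/ϵ.
Take N = 12/ϵ. If z > N then |(-3z - 3)/(z + 5) + 3| < 12/z < ϵ.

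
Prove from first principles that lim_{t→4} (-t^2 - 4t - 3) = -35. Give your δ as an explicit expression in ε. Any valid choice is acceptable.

δ = min(2, ε/14)

Let ε > 0 be given. We want δ > 0 such that 0 < |t − 4| < δ implies |(-t^2 - 4t - 3) + 35| < ε.
(-t^2 - 4t - 3) + 35 = -t^2 - 4t + 32 = (t − 4)(-t - 8).
So |(-t^2 - 4t - 3) + 35| = |t − 4|·|-t - 8|.
Assume first that |t − 4| < 2, so |t| < 6. Then |-t - 8| ≤ 6 + 8 = 14.
Hence |(-t^2 - 4t - 3) + 35| ≤ 14|t − 4| < ε provided |t − 4| < ε/14.
Take δ = min(2, ε/14). Then 0 < |t − 4| < δ gives both |t − 4| < 2 and |t − 4| < ε/14, so |(-t^2 - 4t - 3) + 35| < ε.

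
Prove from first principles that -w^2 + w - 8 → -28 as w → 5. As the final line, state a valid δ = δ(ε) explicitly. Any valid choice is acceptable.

δ = min(1, ε/10)

Let ε > 0 be given. We want δ > 0 such that 0 < |w − 5| < δ implies |(-w^2 + w - 8) + 28| < ε.
(-w^2 + w - 8) + 28 = -w^2 + w + 20 = (w − 5)(-w - 4).
So |(-w^2 + w - 8) + 28| = |w − 5|·|-w - 4|.
Assume first that |w − 5| < 1, so |w| < 6. Then |-w - 4| ≤ 6 + 4 = 10.
Hence |(-w^2 + w - 8) + 28| ≤ 10|w − 5| < ε provided |w − 5| < ε/10.
Take δ = min(1, ε/10). Then 0 < |w − 5| < δ gives both |w − 5| < 1 and |w − 5| < ε/10, so |(-w^2 + w - 8) + 28| < ε.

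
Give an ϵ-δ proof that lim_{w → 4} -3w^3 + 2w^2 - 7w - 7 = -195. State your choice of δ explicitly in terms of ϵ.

δ = min(1, ϵ/172)

Let ϵ > 0. We want δ > 0 such that 0 < |w − 4| < δ implies |(-3w^3 + 2w^2 - 7w - 7) + 195| < ϵ.
(-3w^3 + 2w^2 - 7w - 7) + 195 = -3w^3 + 2w^2 - 7w + 188 = (w − 4)(-3w^2 - 10w - 47).
So |(-3w^3 + 2w^2 - 7w - 7) + 195| = |w − 4|·|-3w^2 - 10w - 47|.
Require δ ≤ 1. Then |w − 4| < 1 gives |w| < 5, and by the triangle inequality |-3w^2 - 10w - 47| ≤ 3·5^2 + 10·5 + 47 = 172.
Hence |(-3w^3 + 2w^2 - 7w - 7) + 195| ≤ 172|w − 4| < ϵ provided |w − 4| < ϵ/172.
Take δ = min(1, ϵ/172). Then 0 < |w − 4| < δ gives both |w − 4| < 1 and |w − 4| < ϵ/172, so |(-3w^3 + 2w^2 - 7w - 7) + 195| < ϵ.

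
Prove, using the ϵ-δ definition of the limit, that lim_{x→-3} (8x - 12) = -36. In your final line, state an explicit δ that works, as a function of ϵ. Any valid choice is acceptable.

Let ϵ > 0. We need δ > 0 so that 0 < |x + 3| < δ implies |(8x - 12) + 36| < ϵ.
Since (8x - 12) + 36 = 8(x + 3), we have |(8x - 12) + 36| = 8|x + 3|.
Thus it suffices that |x + 3| < ϵ/8.
Take δ = ϵ/8. If 0 < |x + 3| < δ then |(8x - 12) + 36| = 8|x + 3| < 8·(ϵ/8) = ϵ.

δ = ϵ/8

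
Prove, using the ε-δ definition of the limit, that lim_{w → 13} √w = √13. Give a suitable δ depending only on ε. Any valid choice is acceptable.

δ = min(13, √13·ε)

Let ε > 0. We want δ > 0 such that 0 < |w − 13| < δ implies |√w − √13| < ε.
Rationalise: √w − √13 = (w − 13)/(√w + √13), so |√w − √13| = |w − 13|/(√w + √13).
Restrict δ ≤ 13 so that |w − 13| < 13 forces w > 0, and then √w + √13 > √13.
Hence |√w − √13| < |w − 13|/√13, which is < ε once |w − 13| < √13·ε.
Take δ = min(13, √13·ε). If 0 < |w − 13| < δ then w > 0 and |√w − √13| < |w − 13|/√13 < ε.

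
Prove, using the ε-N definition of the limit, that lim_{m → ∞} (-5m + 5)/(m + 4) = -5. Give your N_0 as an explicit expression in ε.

N_0 = 25/ε

Let ε > 0 be given. For m ≥ 1, |(-5m + 5)/(m + 4) + 5| = |25|/((m + 4)) = 25/((m + 4)).
Since m + 4 ≥ m for m ≥ 1, this is ≤ 25/(m) = 25/m.
So |(-5m + 5)/(m + 4) + 5| < ε whenever m > 25/ε.
Take N_0 = 25/ε. If m > N_0 then |(-5m + 5)/(m + 4) + 5| ≤ 25/m < ε.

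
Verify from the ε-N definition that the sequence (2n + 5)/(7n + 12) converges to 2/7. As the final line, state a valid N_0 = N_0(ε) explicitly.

N_0 = (11/49)/ε

Suppose ε > 0. For n ≥ 1, |(2n + 5)/(7n + 12) − (2/7)| = |11|/(7(7n + 12)) = 11/(7(7n + 12)).
Since 7n + 12 ≥ 7n for n ≥ 1, this is ≤ 11/(7·7n) = (11/49)/n.
So |(2n + 5)/(7n + 12) − (2/7)| < ε whenever n > (11/49)/ε.
Take N_0 = (11/49)/ε. If n > N_0 then |(2n + 5)/(7n + 12) − (2/7)| ≤ (11/49)/n < ε.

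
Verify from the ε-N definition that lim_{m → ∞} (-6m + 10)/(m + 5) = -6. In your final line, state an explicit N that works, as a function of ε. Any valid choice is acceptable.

Fix ε > 0. For m ≥ 1, |(-6m + 10)/(m + 5) + 6| = |40|/((m + 5)) = 40/((m + 5)).
Since m + 5 ≥ m for m ≥ 1, this is ≤ 40/(m) = 40/m.
So |(-6m + 10)/(m + 5) + 6| < ε whenever m > 40/ε.
Take N = 40/ε. If m > N then |(-6m + 10)/(m + 5) + 6| ≤ 40/m < ε.

N = 40/ε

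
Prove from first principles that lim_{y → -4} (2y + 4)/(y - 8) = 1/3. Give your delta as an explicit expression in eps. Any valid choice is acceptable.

delta = min(6, (18/5)eps)

Suppose eps > 0. We want delta > 0 with 0 < |y + 4| < delta ⇒ |(2y + 4)/(y - 8) − (1/3)| < eps.
Combining over a common denominator, (2y + 4)/(y - 8) − (1/3) = [(2y + 4)·(-12) − (-4)·(y - 8)] / [(-12)·(y - 8)] = -20(y + 4) / ((-12)(y - 8)).
So |(2y + 4)/(y - 8) − (1/3)| = 20|y + 4| / (12·|y − 8|).
Restrict delta ≤ 6. Then |y + 4| < 6 gives |y − 8| = |(y + 4) + (-12)| ≥ 12 − 6 = 6.
Hence |(2y + 4)/(y - 8) − (1/3)| < 20|y + 4|/(12·6) = (5/18)|y + 4|, which is < eps once |y + 4| < (18/5)eps.
Take delta = min(6, (18/5)eps). Then 0 < |y + 4| < delta forces both bounds, so |(2y + 4)/(y - 8) − (1/3)| < eps.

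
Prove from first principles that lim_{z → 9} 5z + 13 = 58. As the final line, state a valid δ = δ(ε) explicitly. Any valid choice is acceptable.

δ = ε/5

Let ε > 0 be given. We need δ > 0 so that 0 < |z − 9| < δ implies |(5z + 13) − 58| < ε.
|(5z + 13) − 58| = |5z - 45| = 5|z − 9|.
So 5|z − 9| < ε exactly when |z − 9| < ε/5.
Take δ = ε/5. If 0 < |z − 9| < δ then |(5z + 13) − 58| = 5|z − 9| < 5·(ε/5) = ε.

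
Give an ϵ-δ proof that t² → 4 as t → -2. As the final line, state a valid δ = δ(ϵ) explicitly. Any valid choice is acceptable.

Let ϵ > 0 be given. We seek δ > 0 with 0 < |t + 2| < δ ⇒ |t² − 4| < ϵ.
Factor: t² − 4 = (t + 2)(t - 2), so |t² − 4| = |t + 2|·|t - 2|.
Restrict δ ≤ 1. Then |t + 2| < 1 gives |t| < 3, so by the triangle inequality |t - 2| ≤ 3 + 2 = 5.
Hence |t² − 4| ≤ 5|t + 2|, which is < ϵ once |t + 2| < ϵ/5.
Take δ = min(1, ϵ/5). If 0 < |t + 2| < δ then both bounds hold and |t² − 4| ≤ 5|t + 2| < 5·(ϵ/5) = ϵ.

δ = min(1, ϵ/5)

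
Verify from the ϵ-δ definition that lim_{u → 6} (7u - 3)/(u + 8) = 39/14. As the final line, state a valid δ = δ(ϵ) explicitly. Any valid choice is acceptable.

Let ϵ > 0. We want δ > 0 with 0 < |u − 6| < δ ⇒ |(7u - 3)/(u + 8) − (39/14)| < ϵ.
Combining over a common denominator, (7u - 3)/(u + 8) − (39/14) = [(7u - 3)·14 − 39·(u + 8)] / [14·(u + 8)] = 59(u − 6) / (14(u + 8)).
So |(7u - 3)/(u + 8) − (39/14)| = 59|u − 6| / (14·|u + 8|).
Require δ ≤ 7, so |u + 8| ≥ |14| − |u − 6| > 14 − 7 = 7.
Hence |(7u - 3)/(u + 8) − (39/14)| < 59|u − 6|/(14·7) = (59/98)|u − 6|, which is < ϵ once |u − 6| < (98/59)ϵ.
Take δ = min(7, (98/59)ϵ). Then 0 < |u − 6| < δ forces both bounds, so |(7u - 3)/(u + 8) − (39/14)| < ϵ.

δ = min(7, (98/59)ϵ)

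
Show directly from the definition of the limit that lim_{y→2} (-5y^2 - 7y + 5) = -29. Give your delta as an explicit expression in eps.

Fix eps > 0. We want delta > 0 such that 0 < |y − 2| < delta implies |(-5y^2 - 7y + 5) + 29| < eps.
(-5y^2 - 7y + 5) + 29 = -5y^2 - 7y + 34 = (y − 2)(-5y - 17).
So |(-5y^2 - 7y + 5) + 29| = |y − 2|·|-5y - 17|.
Require delta ≤ 2. Then |y − 2| < 2 gives |y| < 4, and by the triangle inequality |-5y - 17| ≤ 5·4 + 17 = 37.
Hence |(-5y^2 - 7y + 5) + 29| ≤ 37|y − 2| < eps provided |y − 2| < eps/37.
Choosing delta = min(2, eps/37) ensures both conditions, hence |(-5y^2 - 7y + 5) + 29| < eps.

delta = min(2, eps/37)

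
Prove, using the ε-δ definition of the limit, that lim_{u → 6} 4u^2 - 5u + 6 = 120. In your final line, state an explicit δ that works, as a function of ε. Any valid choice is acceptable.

Suppose ε > 0. We want δ > 0 such that 0 < |u − 6| < δ implies |(4u^2 - 5u + 6) − 120| < ε.
(4u^2 - 5u + 6) − 120 = 4u^2 - 5u - 114 = (u − 6)(4u + 19).
So |(4u^2 - 5u + 6) − 120| = |u − 6|·|4u + 19|.
Assume first that |u − 6| < 1, so |u| < 7. Then |4u + 19| ≤ 4·7 + 19 = 47.
Hence |(4u^2 - 5u + 6) − 120| ≤ 47|u − 6| < ε provided |u − 6| < ε/47.
Take δ = min(1, ε/47). Then 0 < |u − 6| < δ gives both |u − 6| < 1 and |u − 6| < ε/47, so |(4u^2 - 5u + 6) − 120| < ε.

δ = min(1, ε/47)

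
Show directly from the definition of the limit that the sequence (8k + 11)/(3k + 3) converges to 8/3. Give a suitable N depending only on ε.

Let ε > 0 be given. For k ≥ 1, |(8k + 11)/(3k + 3) − (8/3)| = |9|/(3(3k + 3)) = 9/(3(3k + 3)).
Since 3k + 3 ≥ 3k for k ≥ 1, this is ≤ 9/(3·3k) = 1/k.
So |(8k + 11)/(3k + 3) − (8/3)| < ε whenever k > 1/ε.
Take N = 1/ε. If k > N then |(8k + 11)/(3k + 3) − (8/3)| ≤ 1/k < ε.

N = 1/ε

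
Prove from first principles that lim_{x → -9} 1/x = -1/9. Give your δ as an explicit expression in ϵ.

δ = min(9/2, (81/2)ϵ)

Let ϵ > 0. We seek δ > 0 such that 0 < |x + 9| < δ implies |1/x + 1/9| < ϵ.
|1/x + 1/9| = |-9 − x|/(9·|x|) = |x + 9|/(9|x|).
Restrict δ ≤ 9/2. Then |x + 9| < 9/2 gives |x| > 9/2, so 9|x| > 81/2.
Then |1/x + 1/9| < |x + 9|/(81/2), which is < ϵ when |x + 9| < (81/2)ϵ.
Take δ = min(9/2, (81/2)ϵ). Then 0 < |x + 9| < δ gives both |x + 9| < 9/2 and |x + 9| < (81/2)ϵ, so |1/x + 1/9| < ϵ.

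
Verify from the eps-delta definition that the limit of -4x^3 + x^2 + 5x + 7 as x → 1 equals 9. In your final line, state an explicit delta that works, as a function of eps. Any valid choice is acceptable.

Suppose eps > 0. We want delta > 0 such that 0 < |x − 1| < delta implies |(-4x^3 + x^2 + 5x + 7) − 9| < eps.
(-4x^3 + x^2 + 5x + 7) − 9 = -4x^3 + x^2 + 5x - 2 = (x − 1)(-4x^2 - 3x + 2).
So |(-4x^3 + x^2 + 5x + 7) − 9| = |x − 1|·|-4x^2 - 3x + 2|.
Assume first that |x − 1| < 2, so |x| < 3. Then |-4x^2 - 3x + 2| ≤ 4·3^2 + 3·3 + 2 = 47.
Hence |(-4x^3 + x^2 + 5x + 7) − 9| ≤ 47|x − 1| < eps provided |x − 1| < eps/47.
Choosing delta = min(2, eps/47) ensures both conditions, hence |(-4x^3 + x^2 + 5x + 7) − 9| < eps.

delta = min(2, eps/47)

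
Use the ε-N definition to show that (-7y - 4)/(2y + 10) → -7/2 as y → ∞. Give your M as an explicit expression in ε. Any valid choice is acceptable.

M = (31/2)/ε

Let ε > 0 be given. We seek M > 0 such that y > M implies |(-7y - 4)/(2y + 10) + 7/2| < ε.
(-7y - 4)/(2y + 10) + 7/2 = (2(-7y - 4) − (-7)(2y + 10)) / (2(2y + 10)) = 62/(2(2y + 10)).
For y > 0 we have 2y + 10 > 2y, so |(-7y - 4)/(2y + 10) + 7/2| = 62/(2(2y + 10)) < 62/(2·2y) = (31/2)/y.
Thus |(-7y - 4)/(2y + 10) + 7/2| < ε whenever y > (31/2)/ε.
Take M = (31/2)/ε. If y > M then |(-7y - 4)/(2y + 10) + 7/2| < (31/2)/y < ε.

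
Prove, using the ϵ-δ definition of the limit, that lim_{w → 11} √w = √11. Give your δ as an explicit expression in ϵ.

Fix ϵ > 0. We want δ > 0 such that 0 < |w − 11| < δ implies |√w − √11| < ϵ.
Rationalise: √w − √11 = (w − 11)/(√w + √11), so |√w − √11| = |w − 11|/(√w + √11).
Restrict δ ≤ 11 so that |w − 11| < 11 forces w > 0, and then √w + √11 > √11.
Hence |√w − √11| < |w − 11|/√11, which is < ϵ once |w − 11| < √11·ϵ.
Take δ = min(11, √11·ϵ). If 0 < |w − 11| < δ then w > 0 and |√w − √11| < |w − 11|/√11 < ϵ.

δ = min(11, √11·ϵ)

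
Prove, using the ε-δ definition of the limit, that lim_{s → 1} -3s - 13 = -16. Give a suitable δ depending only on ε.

Let ε > 0. We need δ > 0 so that 0 < |s − 1| < δ implies |(-3s - 13) + 16| < ε.
Since (-3s - 13) + 16 = -3(s − 1), we have |(-3s - 13) + 16| = 3|s − 1|.
So 3|s − 1| < ε exactly when |s − 1| < ε/3.
Choosing δ = ε/3 gives |(-3s - 13) + 16| = 3|s − 1| < ε whenever |s − 1| < δ.

δ = ε/3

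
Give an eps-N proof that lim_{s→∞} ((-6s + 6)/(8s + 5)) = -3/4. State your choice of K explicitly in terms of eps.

K = (39/32)/eps

Fix eps > 0. We seek K > 0 such that s > K implies |(-6s + 6)/(8s + 5) + 3/4| < eps.
(-6s + 6)/(8s + 5) + 3/4 = (8(-6s + 6) − (-6)(8s + 5)) / (8(8s + 5)) = 78/(8(8s + 5)).
For s > 0 we have 8s + 5 > 8s, so |(-6s + 6)/(8s + 5) + 3/4| = 78/(8(8s + 5)) < 78/(8·8s) = (39/32)/s.
Thus |(-6s + 6)/(8s + 5) + 3/4| < eps whenever s > (39/32)/eps.
Take K = (39/32)/eps. If s > K then |(-6s + 6)/(8s + 5) + 3/4| < (39/32)/s < eps.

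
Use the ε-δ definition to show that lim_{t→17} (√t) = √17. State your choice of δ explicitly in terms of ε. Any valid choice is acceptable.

δ = min(17, √17·ε)

Fix ε > 0. We want δ > 0 such that 0 < |t − 17| < δ implies |√t − √17| < ε.
Multiplying by the conjugate, |√t − √17| = |t − 17|/(√t + √17).
Restrict δ ≤ 17 so that |t − 17| < 17 forces t > 0, and then √t + √17 > √17.
Hence |√t − √17| < |t − 17|/√17, which is < ε once |t − 17| < √17·ε.
Take δ = min(17, √17·ε). If 0 < |t − 17| < δ then t > 0 and |√t − √17| < |t − 17|/√17 < ε.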